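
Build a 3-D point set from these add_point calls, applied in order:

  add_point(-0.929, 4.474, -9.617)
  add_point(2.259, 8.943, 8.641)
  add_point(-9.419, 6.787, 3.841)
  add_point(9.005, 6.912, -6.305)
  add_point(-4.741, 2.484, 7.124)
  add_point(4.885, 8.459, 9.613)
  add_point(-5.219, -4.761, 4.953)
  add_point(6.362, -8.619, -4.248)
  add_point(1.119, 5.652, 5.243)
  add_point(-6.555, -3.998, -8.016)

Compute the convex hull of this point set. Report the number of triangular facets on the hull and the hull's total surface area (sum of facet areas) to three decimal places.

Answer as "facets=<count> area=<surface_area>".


Hull vertices (9/10): indices [0, 1, 2, 3, 4, 5, 6, 7, 9].

Triangle areas on the boundary:
  f1: (p5, p7, p3) → 130.8297
  f2: (p1, p3, p2) → 105.8124
  f3: (p1, p5, p3) → 23.3837
  f4: (p6, p5, p7) → 131.5584
  f5: (p6, p9, p2) → 79.2672
  f6: (p6, p9, p7) → 86.1259
  f7: (p0, p7, p3) → 80.4612
  f8: (p0, p9, p7) → 71.9318
  f9: (p0, p3, p2) → 84.7390
  f10: (p0, p9, p2) → 78.9491
  f11: (p4, p1, p5) → 10.8538
  f12: (p4, p6, p5) → 34.9555
  f13: (p4, p1, p2) → 34.1389
  f14: (p4, p6, p2) → 24.8167
Σ area = 977.823

Euler: V−E+F = 9−21+14 = 2.

facets=14 area=977.823


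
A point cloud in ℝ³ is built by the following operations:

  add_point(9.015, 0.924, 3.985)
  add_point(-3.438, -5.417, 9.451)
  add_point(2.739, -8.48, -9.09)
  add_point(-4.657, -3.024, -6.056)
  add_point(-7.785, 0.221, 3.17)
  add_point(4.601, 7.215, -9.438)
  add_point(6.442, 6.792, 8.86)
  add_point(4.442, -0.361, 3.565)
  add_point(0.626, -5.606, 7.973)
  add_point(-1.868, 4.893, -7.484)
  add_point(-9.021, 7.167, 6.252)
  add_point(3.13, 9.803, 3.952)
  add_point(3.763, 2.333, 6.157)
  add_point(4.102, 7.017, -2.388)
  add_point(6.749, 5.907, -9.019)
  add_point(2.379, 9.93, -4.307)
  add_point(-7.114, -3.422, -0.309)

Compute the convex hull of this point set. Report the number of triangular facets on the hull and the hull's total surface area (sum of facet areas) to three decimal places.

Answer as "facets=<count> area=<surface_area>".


Hull vertices (14/17): indices [0, 1, 2, 3, 4, 5, 6, 8, 9, 10, 11, 14, 15, 16].

Triangle areas on the boundary:
  f1: (p14, p2, p0) → 100.7497
  f2: (p14, p5, p2) → 18.3474
  f3: (p8, p2, p0) → 93.1200
  f4: (p8, p1, p2) → 33.5914
  f5: (p15, p11, p10) → 52.1885
  f6: (p15, p14, p5) → 7.2977
  f7: (p15, p14, p11) → 26.0804
  f8: (p9, p5, p2) → 50.8498
  f9: (p9, p3, p2) → 40.1825
  f10: (p9, p3, p10) → 65.7605
  f11: (p9, p15, p10) → 55.8969
  f12: (p9, p15, p5) → 20.2805
  f13: (p4, p1, p10) → 34.3100
  f14: (p16, p1, p2) → 72.4095
  f15: (p16, p3, p2) → 25.2793
  f16: (p16, p4, p1) → 24.1099
  f17: (p16, p3, p10) → 34.5383
  f18: (p16, p4, p10) → 6.5647
  f19: (p6, p14, p0) → 55.0029
  f20: (p6, p14, p11) → 42.0588
  f21: (p6, p8, p0) → 45.6870
  f22: (p6, p8, p1) → 27.9696
  f23: (p6, p1, p10) → 99.0854
  f24: (p6, p11, p10) → 40.6601
Σ area = 1072.021

Euler: V−E+F = 14−36+24 = 2.

facets=24 area=1072.021


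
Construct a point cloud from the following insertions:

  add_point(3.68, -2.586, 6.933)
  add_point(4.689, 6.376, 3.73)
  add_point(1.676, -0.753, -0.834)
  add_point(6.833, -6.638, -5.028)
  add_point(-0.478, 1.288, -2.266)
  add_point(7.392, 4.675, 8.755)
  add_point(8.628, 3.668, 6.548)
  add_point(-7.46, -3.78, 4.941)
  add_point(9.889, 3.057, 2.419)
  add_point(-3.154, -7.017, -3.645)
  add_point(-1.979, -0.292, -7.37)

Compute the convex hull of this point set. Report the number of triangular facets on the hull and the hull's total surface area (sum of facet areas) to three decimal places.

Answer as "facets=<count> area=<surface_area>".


Extreme-point indices: [0, 1, 3, 5, 6, 7, 8, 9, 10] — 9 of 11 on the boundary.

Triangle areas on the boundary:
  f1: (p10, p1, p7) → 93.8076
  f2: (p10, p1, p8) → 45.9170
  f3: (p3, p10, p8) → 69.4653
  f4: (p5, p1, p7) → 47.0400
  f5: (p5, p1, p8) → 17.5930
  f6: (p9, p10, p7) → 38.6671
  f7: (p9, p3, p10) → 38.0103
  f8: (p0, p5, p7) → 39.2521
  f9: (p0, p9, p7) → 56.0692
  f10: (p0, p9, p3) → 61.4107
  f11: (p6, p5, p8) → 1.8400
  f12: (p6, p0, p5) → 10.8635
  f13: (p6, p3, p8) → 22.0333
  f14: (p6, p0, p3) → 51.8975
Σ area = 593.866

Euler characteristic 9−21+14 = 2 ✓

facets=14 area=593.866


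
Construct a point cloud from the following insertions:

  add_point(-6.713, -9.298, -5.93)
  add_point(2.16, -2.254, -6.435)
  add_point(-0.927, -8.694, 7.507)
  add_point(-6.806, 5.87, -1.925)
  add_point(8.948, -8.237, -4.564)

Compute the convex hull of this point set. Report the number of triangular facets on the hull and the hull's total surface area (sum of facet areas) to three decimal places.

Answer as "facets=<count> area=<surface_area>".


Points on the hull: [0, 1, 2, 3, 4] (5 of 5).

Area of each hull facet:
  f1: (p2, p4, p3) → 139.4672
  f2: (p2, p0, p3) → 110.5303
  f3: (p2, p0, p4) → 101.5026
  f4: (p1, p4, p3) → 31.7310
  f5: (p1, p0, p3) → 72.1739
  f6: (p1, p0, p4) → 51.6854
Σ area = 507.090

Check V−E+F: 5 − 9 + 6 = 2.

facets=6 area=507.090


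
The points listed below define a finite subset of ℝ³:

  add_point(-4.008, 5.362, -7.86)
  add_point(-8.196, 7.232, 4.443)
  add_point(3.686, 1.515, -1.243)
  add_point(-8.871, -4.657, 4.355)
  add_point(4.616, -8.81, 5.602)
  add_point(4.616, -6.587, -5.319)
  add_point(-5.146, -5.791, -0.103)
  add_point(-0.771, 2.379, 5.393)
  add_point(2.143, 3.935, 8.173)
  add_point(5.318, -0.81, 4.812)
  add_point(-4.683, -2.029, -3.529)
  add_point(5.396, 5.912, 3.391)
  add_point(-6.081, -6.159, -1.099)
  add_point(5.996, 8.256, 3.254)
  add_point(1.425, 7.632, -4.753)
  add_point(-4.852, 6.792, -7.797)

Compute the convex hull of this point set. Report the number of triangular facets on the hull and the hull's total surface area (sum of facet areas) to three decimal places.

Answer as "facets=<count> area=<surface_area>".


facets=18 area=861.827

11 of the 16 inputs are extreme points: [0, 1, 3, 4, 5, 8, 9, 12, 13, 14, 15].

Facet areas (half cross-product norm):
  f1: (p8, p4, p3) → 84.0435
  f2: (p12, p5, p0) → 74.3351
  f3: (p12, p4, p3) → 40.6550
  f4: (p12, p5, p4) → 60.0216
  f5: (p14, p5, p13) → 67.3809
  f6: (p14, p5, p0) → 47.8227
  f7: (p9, p8, p13) → 24.8237
  f8: (p9, p8, p4) → 21.0005
  f9: (p9, p5, p13) → 50.5958
  f10: (p9, p5, p4) → 42.9843
  f11: (p1, p8, p3) → 66.4388
  f12: (p1, p8, p13) → 43.4371
  f13: (p1, p14, p13) → 59.7392
  f14: (p15, p14, p0) → 5.5018
  f15: (p15, p1, p14) → 43.8226
  f16: (p15, p1, p3) → 75.5690
  f17: (p15, p12, p3) → 44.9938
  f18: (p15, p12, p0) → 8.6619
Σ area = 861.827

Euler characteristic 11−27+18 = 2 ✓


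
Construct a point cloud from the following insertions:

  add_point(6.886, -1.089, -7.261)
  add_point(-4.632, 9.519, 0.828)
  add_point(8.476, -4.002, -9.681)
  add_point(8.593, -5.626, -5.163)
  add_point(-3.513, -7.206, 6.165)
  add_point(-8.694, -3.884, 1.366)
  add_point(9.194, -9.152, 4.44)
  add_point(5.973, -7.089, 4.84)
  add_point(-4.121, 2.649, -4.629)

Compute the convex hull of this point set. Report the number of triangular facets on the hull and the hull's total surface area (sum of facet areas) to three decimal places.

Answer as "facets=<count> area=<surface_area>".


Extreme-point indices: [0, 1, 2, 4, 5, 6, 7, 8] — 8 of 9 on the boundary.

Triangle areas on the boundary:
  f1: (p4, p1, p5) → 53.1157
  f2: (p4, p2, p5) → 77.5728
  f3: (p4, p2, p6) → 97.5539
  f4: (p8, p1, p5) → 43.5630
  f5: (p8, p2, p5) → 72.0458
  f6: (p8, p2, p1) → 53.1329
  f7: (p0, p1, p6) → 126.5631
  f8: (p0, p2, p6) → 29.5593
  f9: (p0, p2, p1) → 11.2717
  f10: (p7, p1, p6) → 19.4732
  f11: (p7, p4, p6) → 10.0724
  f12: (p7, p4, p1) → 84.2491
Σ area = 678.173

Euler characteristic 8−18+12 = 2 ✓

facets=12 area=678.173


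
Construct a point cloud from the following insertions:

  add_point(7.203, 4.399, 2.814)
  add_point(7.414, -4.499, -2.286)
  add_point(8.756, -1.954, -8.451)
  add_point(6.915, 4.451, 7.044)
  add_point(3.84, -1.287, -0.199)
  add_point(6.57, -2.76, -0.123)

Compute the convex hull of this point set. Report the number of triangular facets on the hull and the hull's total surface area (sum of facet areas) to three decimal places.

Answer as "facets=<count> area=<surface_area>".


facets=8 area=143.297

6 of the 6 inputs are extreme points: [0, 1, 2, 3, 4, 5].

Facet areas (half cross-product norm):
  f1: (p1, p2, p4) → 17.1779
  f2: (p1, p3, p2) → 40.2933
  f3: (p0, p2, p4) → 34.4254
  f4: (p0, p3, p4) → 14.1604
  f5: (p0, p3, p2) → 13.2772
  f6: (p5, p3, p4) → 15.1073
  f7: (p5, p1, p4) → 3.8380
  f8: (p5, p1, p3) → 5.0175
Σ area = 143.297

Euler characteristic 6−12+8 = 2 ✓


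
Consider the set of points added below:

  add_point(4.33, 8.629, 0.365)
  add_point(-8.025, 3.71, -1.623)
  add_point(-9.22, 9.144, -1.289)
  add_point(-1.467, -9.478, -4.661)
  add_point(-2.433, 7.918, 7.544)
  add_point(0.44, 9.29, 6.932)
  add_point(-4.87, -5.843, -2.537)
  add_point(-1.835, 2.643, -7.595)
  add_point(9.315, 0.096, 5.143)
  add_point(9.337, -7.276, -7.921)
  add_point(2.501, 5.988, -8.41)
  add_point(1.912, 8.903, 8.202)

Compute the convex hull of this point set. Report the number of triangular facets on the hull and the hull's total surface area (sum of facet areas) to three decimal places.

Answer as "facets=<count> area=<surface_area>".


12 of the 12 inputs are extreme points: [0, 1, 2, 3, 4, 5, 6, 7, 8, 9, 10, 11].

Per-facet area ½‖(b−a)×(c−a)‖:
  f1: (p8, p3, p9) → 85.2062
  f2: (p7, p3, p9) → 69.8875
  f3: (p4, p8, p11) → 24.5621
  f4: (p5, p4, p2) → 17.0736
  f5: (p5, p4, p11) → 2.8623
  f6: (p10, p7, p9) → 40.6329
  f7: (p10, p7, p2) → 31.4194
  f8: (p6, p7, p3) → 27.5428
  f9: (p6, p8, p3) → 46.2362
  f10: (p6, p4, p8) → 112.0347
  f11: (p0, p8, p9) → 82.3287
  f12: (p0, p10, p9) → 69.1584
  f13: (p0, p8, p11) → 43.5387
  f14: (p0, p5, p11) → 7.5013
  f15: (p0, p5, p2) → 47.8873
  f16: (p0, p10, p2) → 60.9409
  f17: (p1, p4, p2) → 30.6676
  f18: (p1, p6, p4) → 56.1622
  f19: (p1, p7, p2) → 22.9296
  f20: (p1, p6, p7) → 40.0880
Σ area = 918.660

Check V−E+F: 12 − 30 + 20 = 2.

facets=20 area=918.660


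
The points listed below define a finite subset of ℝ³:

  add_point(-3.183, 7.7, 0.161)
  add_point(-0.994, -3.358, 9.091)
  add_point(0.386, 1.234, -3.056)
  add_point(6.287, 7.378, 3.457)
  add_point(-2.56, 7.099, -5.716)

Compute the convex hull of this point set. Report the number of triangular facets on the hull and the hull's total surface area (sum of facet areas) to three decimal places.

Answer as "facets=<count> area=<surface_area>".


Points on the hull: [0, 1, 2, 3, 4] (5 of 5).

Triangle areas on the boundary:
  f1: (p1, p3, p0) → 66.9504
  f2: (p4, p3, p0) → 29.0492
  f3: (p4, p1, p0) → 36.4707
  f4: (p2, p1, p3) → 66.6751
  f5: (p2, p4, p3) → 37.9648
  f6: (p2, p4, p1) → 37.1096
Σ area = 274.220

Euler: V−E+F = 5−9+6 = 2.

facets=6 area=274.220


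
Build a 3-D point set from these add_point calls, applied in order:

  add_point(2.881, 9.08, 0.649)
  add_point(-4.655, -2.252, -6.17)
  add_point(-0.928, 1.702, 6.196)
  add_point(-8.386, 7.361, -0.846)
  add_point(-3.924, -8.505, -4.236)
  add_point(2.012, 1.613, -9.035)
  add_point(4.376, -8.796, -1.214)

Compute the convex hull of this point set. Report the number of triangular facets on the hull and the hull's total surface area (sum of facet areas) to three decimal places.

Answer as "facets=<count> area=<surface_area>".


Hull vertices (7/7): indices [0, 1, 2, 3, 4, 5, 6].

Triangle areas on the boundary:
  f1: (p5, p0, p3) → 67.9743
  f2: (p5, p0, p6) → 81.1119
  f3: (p4, p5, p6) → 53.6995
  f4: (p2, p0, p3) → 52.2917
  f5: (p2, p0, p6) → 68.9357
  f6: (p2, p4, p3) → 85.1718
  f7: (p2, p4, p6) → 60.1763
  f8: (p1, p5, p3) → 47.6827
  f9: (p1, p4, p3) → 27.7532
  f10: (p1, p4, p5) → 24.0580
Σ area = 568.855

Check V−E+F: 7 − 15 + 10 = 2.

facets=10 area=568.855


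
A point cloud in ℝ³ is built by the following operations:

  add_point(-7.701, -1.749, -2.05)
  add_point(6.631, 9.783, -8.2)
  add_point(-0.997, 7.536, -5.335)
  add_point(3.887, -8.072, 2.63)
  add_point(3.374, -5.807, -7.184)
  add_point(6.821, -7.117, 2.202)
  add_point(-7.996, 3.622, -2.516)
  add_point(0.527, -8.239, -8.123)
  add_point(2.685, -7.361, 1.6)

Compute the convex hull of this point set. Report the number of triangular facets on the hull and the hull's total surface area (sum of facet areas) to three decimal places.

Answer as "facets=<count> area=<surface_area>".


8 of the 9 inputs are extreme points: [0, 1, 2, 3, 4, 5, 6, 7].

Per-facet area ½‖(b−a)×(c−a)‖:
  f1: (p0, p7, p6) → 27.7915
  f2: (p2, p5, p6) → 76.5890
  f3: (p2, p1, p5) → 77.0368
  f4: (p2, p7, p6) → 64.8877
  f5: (p2, p7, p1) → 67.5451
  f6: (p4, p1, p5) → 79.9212
  f7: (p4, p7, p5) → 17.8676
  f8: (p4, p7, p1) → 20.3578
  f9: (p3, p7, p5) → 17.3384
  f10: (p3, p0, p7) → 65.4257
  f11: (p3, p5, p6) → 24.9605
  f12: (p3, p0, p6) → 32.2240
Σ area = 571.945

Euler: V−E+F = 8−18+12 = 2.

facets=12 area=571.945


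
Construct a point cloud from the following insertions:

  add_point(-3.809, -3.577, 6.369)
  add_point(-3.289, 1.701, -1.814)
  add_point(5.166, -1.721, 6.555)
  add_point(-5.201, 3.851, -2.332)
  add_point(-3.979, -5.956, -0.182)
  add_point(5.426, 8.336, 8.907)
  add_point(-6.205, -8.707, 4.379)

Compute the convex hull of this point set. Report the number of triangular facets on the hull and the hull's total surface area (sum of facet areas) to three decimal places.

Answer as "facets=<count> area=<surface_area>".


Extreme-point indices: [0, 1, 2, 3, 4, 5, 6] — 7 of 7 on the boundary.

Triangle areas on the boundary:
  f1: (p0, p3, p6) → 33.4634
  f2: (p0, p3, p5) → 83.9124
  f3: (p2, p0, p6) → 22.5881
  f4: (p2, p0, p5) → 46.1250
  f5: (p4, p3, p6) → 23.7095
  f6: (p4, p2, p6) → 34.9846
  f7: (p1, p3, p5) → 22.0482
  f8: (p1, p2, p5) → 63.6394
  f9: (p1, p4, p3) → 8.2504
  f10: (p1, p4, p2) → 45.5728
Σ area = 384.294

Euler: V−E+F = 7−15+10 = 2.

facets=10 area=384.294


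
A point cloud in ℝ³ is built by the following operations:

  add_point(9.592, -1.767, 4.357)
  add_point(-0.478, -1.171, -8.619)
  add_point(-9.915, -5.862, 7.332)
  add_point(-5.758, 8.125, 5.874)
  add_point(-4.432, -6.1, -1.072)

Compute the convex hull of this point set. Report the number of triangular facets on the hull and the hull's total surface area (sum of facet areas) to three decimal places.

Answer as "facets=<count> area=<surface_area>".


Points on the hull: [0, 1, 2, 3, 4] (5 of 5).

Area of each hull facet:
  f1: (p3, p0, p2) → 129.3960
  f2: (p1, p3, p2) → 124.6876
  f3: (p1, p3, p0) → 133.1209
  f4: (p4, p0, p2) → 77.0728
  f5: (p4, p1, p2) → 26.0600
  f6: (p4, p1, p0) → 74.9089
Σ area = 565.246

Euler characteristic 5−9+6 = 2 ✓

facets=6 area=565.246


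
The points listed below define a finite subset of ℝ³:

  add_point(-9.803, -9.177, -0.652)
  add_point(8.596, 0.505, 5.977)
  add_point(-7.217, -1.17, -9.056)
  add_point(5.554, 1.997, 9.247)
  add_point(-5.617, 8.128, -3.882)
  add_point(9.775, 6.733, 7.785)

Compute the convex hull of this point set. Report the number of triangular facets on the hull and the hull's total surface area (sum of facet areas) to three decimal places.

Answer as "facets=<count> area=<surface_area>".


facets=8 area=632.607

Extreme-point indices: [0, 1, 2, 3, 4, 5] — 6 of 6 on the boundary.

Triangle areas on the boundary:
  f1: (p2, p4, p0) → 61.5274
  f2: (p2, p4, p5) → 97.7613
  f3: (p1, p2, p0) → 125.0330
  f4: (p1, p2, p5) → 66.4075
  f5: (p3, p4, p0) → 157.5217
  f6: (p3, p4, p5) → 59.5544
  f7: (p3, p1, p0) → 50.4106
  f8: (p3, p1, p5) → 14.3906
Σ area = 632.607

Check V−E+F: 6 − 12 + 8 = 2.


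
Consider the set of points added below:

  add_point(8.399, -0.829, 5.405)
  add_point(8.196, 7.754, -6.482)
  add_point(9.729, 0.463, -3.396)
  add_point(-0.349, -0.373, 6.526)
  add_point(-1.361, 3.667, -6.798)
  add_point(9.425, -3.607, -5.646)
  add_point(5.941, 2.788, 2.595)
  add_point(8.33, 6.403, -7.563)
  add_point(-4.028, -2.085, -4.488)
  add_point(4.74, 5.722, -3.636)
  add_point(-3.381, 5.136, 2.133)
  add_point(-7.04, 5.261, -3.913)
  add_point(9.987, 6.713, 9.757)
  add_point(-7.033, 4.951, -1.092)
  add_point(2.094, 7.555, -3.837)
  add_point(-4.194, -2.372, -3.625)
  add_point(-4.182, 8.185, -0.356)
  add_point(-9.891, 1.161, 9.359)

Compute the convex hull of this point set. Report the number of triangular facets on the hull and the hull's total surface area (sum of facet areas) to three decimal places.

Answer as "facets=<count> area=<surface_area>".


facets=22 area=918.813

13 of the 18 inputs are extreme points: [0, 1, 2, 3, 4, 5, 7, 8, 11, 12, 15, 16, 17].

Per-facet area ½‖(b−a)×(c−a)‖:
  f1: (p16, p12, p17) → 115.1552
  f2: (p1, p16, p12) → 106.3724
  f3: (p0, p12, p17) → 83.2658
  f4: (p0, p5, p12) → 37.7815
  f5: (p2, p5, p12) → 19.8135
  f6: (p3, p0, p17) → 8.3792
  f7: (p3, p0, p5) → 49.2357
  f8: (p11, p16, p17) → 35.9618
  f9: (p11, p8, p17) → 56.0107
  f10: (p11, p1, p16) → 36.9313
  f11: (p15, p8, p5) → 6.1236
  f12: (p15, p3, p5) → 74.8590
  f13: (p15, p8, p17) → 3.8231
  f14: (p15, p3, p17) → 55.5263
  f15: (p4, p11, p8) → 21.2333
  f16: (p4, p8, p5) → 43.3575
  f17: (p7, p4, p5) → 50.9493
  f18: (p7, p2, p5) → 15.6474
  f19: (p7, p11, p1) → 13.5611
  f20: (p7, p4, p11) → 20.0047
  f21: (p7, p1, p12) → 11.7693
  f22: (p7, p2, p12) → 53.0512
Σ area = 918.813

Euler: V−E+F = 13−33+22 = 2.


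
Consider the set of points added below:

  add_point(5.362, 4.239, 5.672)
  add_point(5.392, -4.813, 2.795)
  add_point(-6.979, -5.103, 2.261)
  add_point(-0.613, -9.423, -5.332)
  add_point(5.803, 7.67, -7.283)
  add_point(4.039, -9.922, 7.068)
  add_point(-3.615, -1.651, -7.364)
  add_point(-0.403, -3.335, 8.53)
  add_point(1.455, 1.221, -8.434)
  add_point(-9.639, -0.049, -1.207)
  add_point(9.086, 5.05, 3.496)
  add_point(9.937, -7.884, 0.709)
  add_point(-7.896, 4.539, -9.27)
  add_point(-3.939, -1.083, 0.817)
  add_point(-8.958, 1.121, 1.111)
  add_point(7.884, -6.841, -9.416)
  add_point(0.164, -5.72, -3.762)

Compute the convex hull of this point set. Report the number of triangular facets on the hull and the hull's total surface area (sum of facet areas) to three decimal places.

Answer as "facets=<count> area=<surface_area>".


12 of the 17 inputs are extreme points: [0, 2, 3, 4, 5, 7, 9, 10, 11, 12, 14, 15].

Area of each hull facet:
  f1: (p3, p15, p11) → 48.9744
  f2: (p12, p15, p4) → 104.5852
  f3: (p12, p0, p4) → 95.0442
  f4: (p12, p3, p9) → 64.3593
  f5: (p12, p3, p15) → 79.1830
  f6: (p5, p3, p11) → 52.8997
  f7: (p10, p0, p4) → 24.4915
  f8: (p10, p15, p11) → 68.5270
  f9: (p10, p15, p4) → 84.9867
  f10: (p10, p5, p11) → 59.0334
  f11: (p10, p5, p0) → 29.8138
  f12: (p7, p5, p0) → 38.8627
  f13: (p2, p3, p9) → 35.5734
  f14: (p2, p5, p3) → 64.4819
  f15: (p2, p7, p5) → 37.1485
  f16: (p14, p7, p0) → 60.4039
  f17: (p14, p12, p9) → 11.1218
  f18: (p14, p12, p0) → 83.5832
  f19: (p14, p2, p9) → 8.7494
  f20: (p14, p2, p7) → 30.3419
Σ area = 1082.165

Check V−E+F: 12 − 30 + 20 = 2.

facets=20 area=1082.165


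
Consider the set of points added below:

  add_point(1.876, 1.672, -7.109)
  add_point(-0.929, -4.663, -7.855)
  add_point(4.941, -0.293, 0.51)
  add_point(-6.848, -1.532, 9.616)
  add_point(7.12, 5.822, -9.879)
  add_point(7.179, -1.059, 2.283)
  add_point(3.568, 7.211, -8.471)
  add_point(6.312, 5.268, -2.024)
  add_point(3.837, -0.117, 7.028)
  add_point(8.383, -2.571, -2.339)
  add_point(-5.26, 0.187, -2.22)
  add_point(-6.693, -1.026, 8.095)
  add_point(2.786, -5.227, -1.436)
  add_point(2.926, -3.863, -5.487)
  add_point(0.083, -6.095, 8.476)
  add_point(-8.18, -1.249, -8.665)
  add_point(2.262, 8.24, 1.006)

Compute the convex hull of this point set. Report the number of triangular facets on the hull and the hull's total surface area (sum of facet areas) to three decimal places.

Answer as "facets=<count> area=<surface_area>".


Extreme-point indices: [1, 3, 4, 5, 6, 7, 8, 9, 11, 12, 13, 14, 15, 16] — 14 of 17 on the boundary.

Facet areas (half cross-product norm):
  f1: (p14, p3, p15) → 76.6005
  f2: (p11, p16, p15) → 112.4176
  f3: (p11, p3, p15) → 5.0477
  f4: (p11, p3, p16) → 8.3181
  f5: (p1, p4, p15) → 52.8329
  f6: (p1, p4, p9) → 59.9603
  f7: (p1, p14, p15) → 64.9181
  f8: (p6, p16, p15) → 69.6125
  f9: (p6, p4, p15) → 25.4087
  f10: (p6, p4, p16) → 16.9805
  f11: (p7, p4, p9) → 32.1148
  f12: (p7, p4, p16) → 19.4296
  f13: (p8, p3, p16) → 57.5103
  f14: (p8, p14, p3) → 30.1783
  f15: (p8, p7, p16) → 29.8700
  f16: (p12, p14, p9) → 29.4563
  f17: (p12, p1, p14) → 27.1907
  f18: (p5, p7, p9) → 18.7266
  f19: (p5, p8, p7) → 21.8926
  f20: (p5, p14, p9) → 22.3022
  f21: (p5, p8, p14) → 20.0319
  f22: (p13, p1, p9) → 0.5679
  f23: (p13, p12, p9) → 12.7661
  f24: (p13, p12, p1) → 8.9819
Σ area = 823.116

Check V−E+F: 14 − 36 + 24 = 2.

facets=24 area=823.116


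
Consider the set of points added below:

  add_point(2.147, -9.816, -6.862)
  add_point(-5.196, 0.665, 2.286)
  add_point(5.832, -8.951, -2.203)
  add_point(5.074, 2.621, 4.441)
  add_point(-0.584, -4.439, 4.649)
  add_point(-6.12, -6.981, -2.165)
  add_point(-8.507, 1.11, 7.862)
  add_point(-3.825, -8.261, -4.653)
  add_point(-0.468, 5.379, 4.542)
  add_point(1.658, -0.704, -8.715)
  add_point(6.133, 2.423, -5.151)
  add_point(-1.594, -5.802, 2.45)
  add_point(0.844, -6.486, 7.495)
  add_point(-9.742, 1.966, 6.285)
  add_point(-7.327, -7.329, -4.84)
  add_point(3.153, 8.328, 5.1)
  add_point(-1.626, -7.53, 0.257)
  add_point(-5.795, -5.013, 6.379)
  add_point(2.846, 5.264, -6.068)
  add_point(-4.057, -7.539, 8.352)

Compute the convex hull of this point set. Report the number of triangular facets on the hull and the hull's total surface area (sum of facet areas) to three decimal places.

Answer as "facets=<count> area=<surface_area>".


facets=22 area=877.811

Extreme-point indices: [0, 2, 3, 6, 7, 9, 10, 12, 13, 14, 15, 18, 19] — 13 of 20 on the boundary.

Facet areas (half cross-product norm):
  f1: (p14, p19, p13) → 72.7385
  f2: (p2, p0, p10) → 35.2500
  f3: (p2, p19, p0) → 43.0562
  f4: (p6, p19, p13) → 8.1105
  f5: (p6, p15, p13) → 15.1125
  f6: (p9, p0, p10) → 28.7106
  f7: (p9, p14, p0) → 45.0507
  f8: (p7, p19, p0) → 39.7343
  f9: (p7, p14, p0) → 4.5800
  f10: (p7, p14, p19) → 23.6311
  f11: (p12, p2, p19) → 24.1006
  f12: (p12, p6, p19) → 23.9906
  f13: (p12, p6, p15) → 79.6538
  f14: (p18, p15, p10) → 25.6886
  f15: (p18, p9, p10) → 13.7420
  f16: (p18, p15, p13) → 83.4147
  f17: (p18, p14, p13) → 112.6047
  f18: (p18, p9, p14) → 33.7360
  f19: (p3, p12, p15) → 23.9372
  f20: (p3, p12, p2) → 56.9460
  f21: (p3, p15, p10) → 28.8476
  f22: (p3, p2, p10) → 55.1746
Σ area = 877.811

Euler characteristic 13−33+22 = 2 ✓


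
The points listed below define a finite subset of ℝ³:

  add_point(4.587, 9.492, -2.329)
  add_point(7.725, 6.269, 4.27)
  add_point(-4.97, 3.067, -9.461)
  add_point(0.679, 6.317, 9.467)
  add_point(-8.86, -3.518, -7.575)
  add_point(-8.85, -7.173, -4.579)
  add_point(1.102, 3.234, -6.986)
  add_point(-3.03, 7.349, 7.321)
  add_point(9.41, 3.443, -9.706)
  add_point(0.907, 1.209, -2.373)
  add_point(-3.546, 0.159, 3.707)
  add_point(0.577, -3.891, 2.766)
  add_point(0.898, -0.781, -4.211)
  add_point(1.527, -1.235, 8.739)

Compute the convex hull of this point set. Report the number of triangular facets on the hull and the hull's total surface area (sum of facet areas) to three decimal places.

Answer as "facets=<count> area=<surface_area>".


facets=16 area=854.882

Extreme-point indices: [0, 1, 2, 3, 4, 5, 7, 8, 11, 13] — 10 of 14 on the boundary.

Facet areas (half cross-product norm):
  f1: (p2, p8, p4) → 48.4183
  f2: (p2, p0, p8) → 68.7516
  f3: (p5, p8, p4) → 43.6968
  f4: (p5, p11, p8) → 104.7471
  f5: (p1, p0, p8) → 42.1041
  f6: (p1, p3, p0) → 34.4405
  f7: (p7, p3, p0) → 27.3725
  f8: (p7, p2, p0) → 84.0530
  f9: (p7, p2, p4) → 68.6119
  f10: (p7, p5, p4) → 45.6290
  f11: (p13, p1, p3) → 33.0352
  f12: (p13, p11, p8) → 50.9035
  f13: (p13, p1, p8) → 72.4100
  f14: (p13, p7, p3) → 16.1580
  f15: (p13, p5, p11) → 26.9904
  f16: (p13, p7, p5) → 87.5597
Σ area = 854.882

Euler: V−E+F = 10−24+16 = 2.


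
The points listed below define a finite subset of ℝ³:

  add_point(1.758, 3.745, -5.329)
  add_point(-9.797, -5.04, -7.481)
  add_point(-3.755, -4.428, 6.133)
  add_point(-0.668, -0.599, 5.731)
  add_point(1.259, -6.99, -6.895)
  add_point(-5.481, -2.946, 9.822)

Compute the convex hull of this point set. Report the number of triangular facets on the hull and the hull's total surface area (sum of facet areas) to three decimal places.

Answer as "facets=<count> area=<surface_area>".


facets=8 area=414.346

Points on the hull: [0, 1, 2, 3, 4, 5] (6 of 6).

Facet areas (half cross-product norm):
  f1: (p4, p0, p1) → 60.6122
  f2: (p5, p0, p1) → 120.7180
  f3: (p3, p4, p0) → 64.0607
  f4: (p3, p5, p0) → 23.3130
  f5: (p2, p4, p1) → 75.2825
  f6: (p2, p5, p1) → 25.0883
  f7: (p2, p3, p4) → 34.5921
  f8: (p2, p3, p5) → 10.6788
Σ area = 414.346

Check V−E+F: 6 − 12 + 8 = 2.


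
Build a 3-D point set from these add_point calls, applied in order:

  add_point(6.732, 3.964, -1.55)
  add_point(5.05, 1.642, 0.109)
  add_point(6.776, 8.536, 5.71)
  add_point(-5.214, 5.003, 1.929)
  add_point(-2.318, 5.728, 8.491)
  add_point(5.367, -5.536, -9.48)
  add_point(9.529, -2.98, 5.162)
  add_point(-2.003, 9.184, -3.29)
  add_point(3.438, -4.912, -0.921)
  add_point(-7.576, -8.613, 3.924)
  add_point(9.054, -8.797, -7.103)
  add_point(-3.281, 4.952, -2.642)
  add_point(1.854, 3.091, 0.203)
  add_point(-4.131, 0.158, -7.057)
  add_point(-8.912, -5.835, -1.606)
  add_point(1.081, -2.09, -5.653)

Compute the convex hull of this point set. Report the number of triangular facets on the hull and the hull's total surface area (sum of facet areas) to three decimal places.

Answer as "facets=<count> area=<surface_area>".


facets=18 area=997.004

Points on the hull: [0, 2, 3, 4, 5, 6, 7, 9, 10, 13, 14] (11 of 16).

Area of each hull facet:
  f1: (p13, p7, p14) → 41.6916
  f2: (p9, p4, p6) → 113.7005
  f3: (p9, p10, p14) → 60.2026
  f4: (p9, p10, p6) → 119.3436
  f5: (p3, p7, p14) → 40.0105
  f6: (p3, p4, p7) → 24.3908
  f7: (p3, p9, p14) → 37.8342
  f8: (p3, p9, p4) → 50.2969
  f9: (p5, p13, p7) → 53.0322
  f10: (p5, p0, p7) → 63.1455
  f11: (p5, p0, p10) → 33.8404
  f12: (p5, p10, p14) → 41.4154
  f13: (p5, p13, p14) → 51.8920
  f14: (p2, p4, p7) → 56.5134
  f15: (p2, p0, p7) → 43.9536
  f16: (p2, p4, p6) → 58.6948
  f17: (p2, p10, p6) → 71.9006
  f18: (p2, p0, p10) → 35.1456
Σ area = 997.004

Euler characteristic 11−27+18 = 2 ✓


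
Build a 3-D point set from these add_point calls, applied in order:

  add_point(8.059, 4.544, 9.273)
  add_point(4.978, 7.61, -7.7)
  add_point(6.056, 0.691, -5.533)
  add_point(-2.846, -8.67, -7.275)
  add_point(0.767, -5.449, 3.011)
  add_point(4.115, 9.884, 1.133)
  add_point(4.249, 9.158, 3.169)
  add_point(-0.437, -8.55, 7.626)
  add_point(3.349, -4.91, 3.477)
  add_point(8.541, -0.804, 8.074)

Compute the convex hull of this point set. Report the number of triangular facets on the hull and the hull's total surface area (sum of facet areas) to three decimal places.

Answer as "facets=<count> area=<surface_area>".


facets=14 area=693.764

9 of the 10 inputs are extreme points: [0, 1, 2, 3, 5, 6, 7, 8, 9].

Per-facet area ½‖(b−a)×(c−a)‖:
  f1: (p1, p5, p3) → 81.6962
  f2: (p7, p5, p3) → 145.5779
  f3: (p2, p9, p3) → 89.2671
  f4: (p2, p1, p3) → 40.2727
  f5: (p2, p1, p9) → 46.3495
  f6: (p8, p9, p3) → 19.3933
  f7: (p8, p7, p3) → 43.2309
  f8: (p8, p7, p9) → 25.8281
  f9: (p0, p7, p9) → 26.6735
  f10: (p0, p1, p9) → 48.1829
  f11: (p0, p1, p5) → 39.0036
  f12: (p6, p7, p5) → 17.4150
  f13: (p6, p0, p5) → 4.3987
  f14: (p6, p0, p7) → 66.4744
Σ area = 693.764

Euler characteristic 9−21+14 = 2 ✓


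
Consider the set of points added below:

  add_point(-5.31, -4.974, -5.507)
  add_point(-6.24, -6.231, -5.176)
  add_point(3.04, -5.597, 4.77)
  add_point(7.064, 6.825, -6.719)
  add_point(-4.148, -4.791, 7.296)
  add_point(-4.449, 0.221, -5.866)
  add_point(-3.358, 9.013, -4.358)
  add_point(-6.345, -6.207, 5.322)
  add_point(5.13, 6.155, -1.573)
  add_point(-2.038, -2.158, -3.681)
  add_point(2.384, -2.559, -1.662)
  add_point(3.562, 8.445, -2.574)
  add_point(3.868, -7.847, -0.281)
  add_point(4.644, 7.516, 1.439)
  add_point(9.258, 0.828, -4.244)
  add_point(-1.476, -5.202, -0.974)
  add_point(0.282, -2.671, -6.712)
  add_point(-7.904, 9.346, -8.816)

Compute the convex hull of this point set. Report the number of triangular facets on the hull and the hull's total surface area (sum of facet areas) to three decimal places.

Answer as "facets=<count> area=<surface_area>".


Points on the hull: [1, 2, 3, 4, 6, 7, 11, 12, 13, 14, 16, 17] (12 of 18).

Per-facet area ½‖(b−a)×(c−a)‖:
  f1: (p16, p12, p14) → 42.1752
  f2: (p3, p13, p14) → 28.7373
  f3: (p3, p16, p17) → 80.5550
  f4: (p3, p16, p14) → 33.9693
  f5: (p6, p4, p17) → 51.2049
  f6: (p6, p13, p4) → 80.5472
  f7: (p2, p13, p4) → 51.9796
  f8: (p2, p12, p14) → 30.5249
  f9: (p2, p13, p14) → 60.1726
  f10: (p11, p3, p13) → 10.6429
  f11: (p11, p6, p13) → 13.2465
  f12: (p11, p3, p17) → 36.2075
  f13: (p11, p6, p17) → 11.4117
  f14: (p1, p16, p12) → 34.0566
  f15: (p1, p16, p17) → 55.6140
  f16: (p7, p1, p12) → 53.9937
  f17: (p7, p2, p4) → 11.5795
  f18: (p7, p2, p12) → 25.9333
  f19: (p7, p4, p17) → 34.2017
  f20: (p7, p1, p17) → 82.2967
Σ area = 829.050

Euler characteristic 12−30+20 = 2 ✓

facets=20 area=829.050


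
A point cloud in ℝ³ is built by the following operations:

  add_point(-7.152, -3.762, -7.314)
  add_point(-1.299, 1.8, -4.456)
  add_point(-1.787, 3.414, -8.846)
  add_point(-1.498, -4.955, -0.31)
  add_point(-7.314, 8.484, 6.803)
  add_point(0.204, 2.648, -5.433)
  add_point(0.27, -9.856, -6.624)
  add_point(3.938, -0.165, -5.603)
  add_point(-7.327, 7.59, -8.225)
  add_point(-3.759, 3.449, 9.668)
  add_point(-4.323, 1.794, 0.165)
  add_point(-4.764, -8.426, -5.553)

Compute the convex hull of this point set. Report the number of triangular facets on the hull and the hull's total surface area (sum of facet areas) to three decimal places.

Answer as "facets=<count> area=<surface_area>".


facets=16 area=643.833

Hull vertices (10/12): indices [0, 2, 3, 4, 5, 6, 7, 8, 9, 11].

Per-facet area ½‖(b−a)×(c−a)‖:
  f1: (p9, p6, p7) → 90.3048
  f2: (p2, p6, p7) → 38.6475
  f3: (p2, p0, p8) → 31.6550
  f4: (p2, p0, p6) → 43.6881
  f5: (p4, p9, p7) → 59.3937
  f6: (p4, p0, p8) → 85.7163
  f7: (p11, p0, p6) → 12.1396
  f8: (p11, p4, p9) → 65.3934
  f9: (p11, p4, p0) → 49.0084
  f10: (p5, p4, p8) → 68.4462
  f11: (p5, p4, p7) → 27.7947
  f12: (p5, p2, p8) → 12.6421
  f13: (p5, p2, p7) → 8.2668
  f14: (p3, p9, p6) → 3.2750
  f15: (p3, p11, p6) → 18.6956
  f16: (p3, p11, p9) → 28.7654
Σ area = 643.833

Euler: V−E+F = 10−24+16 = 2.


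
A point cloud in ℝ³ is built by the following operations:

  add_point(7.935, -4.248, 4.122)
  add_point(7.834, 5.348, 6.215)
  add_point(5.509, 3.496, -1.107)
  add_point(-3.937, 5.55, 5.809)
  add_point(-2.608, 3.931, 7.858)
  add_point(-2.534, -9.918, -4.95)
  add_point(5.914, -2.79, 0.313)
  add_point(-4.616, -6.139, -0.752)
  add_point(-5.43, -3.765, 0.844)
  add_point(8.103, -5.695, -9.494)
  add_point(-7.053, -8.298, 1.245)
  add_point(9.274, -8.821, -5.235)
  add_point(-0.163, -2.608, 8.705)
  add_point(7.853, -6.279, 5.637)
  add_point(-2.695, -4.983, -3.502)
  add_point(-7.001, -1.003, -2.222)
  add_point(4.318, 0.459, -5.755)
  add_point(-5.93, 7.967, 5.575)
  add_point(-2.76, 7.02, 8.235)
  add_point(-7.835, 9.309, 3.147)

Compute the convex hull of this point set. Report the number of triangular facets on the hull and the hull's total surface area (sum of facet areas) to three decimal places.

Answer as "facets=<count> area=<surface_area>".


14 of the 20 inputs are extreme points: [1, 2, 4, 5, 9, 10, 11, 12, 13, 15, 16, 17, 18, 19].

Triangle areas on the boundary:
  f1: (p9, p5, p11) → 31.7650
  f2: (p9, p1, p11) → 49.4233
  f3: (p18, p1, p19) → 33.6773
  f4: (p18, p1, p12) → 50.1269
  f5: (p13, p1, p11) → 63.0112
  f6: (p13, p1, p12) → 49.5483
  f7: (p13, p10, p12) → 54.0299
  f8: (p13, p5, p11) → 66.2075
  f9: (p13, p10, p5) → 58.5720
  f10: (p15, p9, p5) → 62.6683
  f11: (p15, p10, p19) → 37.6279
  f12: (p15, p10, p5) → 31.2624
  f13: (p2, p1, p19) → 59.6682
  f14: (p2, p9, p1) → 34.8075
  f15: (p17, p10, p19) → 28.0112
  f16: (p17, p18, p19) → 1.9060
  f17: (p16, p2, p19) → 41.6869
  f18: (p16, p2, p9) → 16.8663
  f19: (p16, p15, p19) → 69.3085
  f20: (p16, p15, p9) → 42.5206
  f21: (p4, p18, p12) → 4.1816
  f22: (p4, p17, p18) → 6.5030
  f23: (p4, p10, p12) → 40.3231
  f24: (p4, p17, p10) → 40.4712
Σ area = 974.174

Euler characteristic 14−36+24 = 2 ✓

facets=24 area=974.174


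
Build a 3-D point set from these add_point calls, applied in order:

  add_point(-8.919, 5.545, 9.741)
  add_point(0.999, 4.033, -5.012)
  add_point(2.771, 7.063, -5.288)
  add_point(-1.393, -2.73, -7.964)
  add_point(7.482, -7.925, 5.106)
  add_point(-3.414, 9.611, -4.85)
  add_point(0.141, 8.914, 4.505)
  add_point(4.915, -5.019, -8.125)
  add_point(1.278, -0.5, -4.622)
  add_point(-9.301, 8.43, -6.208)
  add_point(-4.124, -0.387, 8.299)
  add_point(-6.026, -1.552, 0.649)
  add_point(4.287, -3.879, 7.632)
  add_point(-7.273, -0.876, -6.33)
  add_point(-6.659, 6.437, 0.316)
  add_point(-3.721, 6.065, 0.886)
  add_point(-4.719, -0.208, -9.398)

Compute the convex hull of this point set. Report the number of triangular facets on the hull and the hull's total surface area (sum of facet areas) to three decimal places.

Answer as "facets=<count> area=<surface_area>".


13 of the 17 inputs are extreme points: [0, 2, 3, 4, 5, 6, 7, 9, 10, 11, 12, 13, 16].

Triangle areas on the boundary:
  f1: (p6, p5, p9) → 26.1600
  f2: (p6, p0, p9) → 76.9835
  f3: (p13, p0, p9) → 76.1380
  f4: (p13, p7, p4) → 89.0646
  f5: (p12, p6, p4) → 27.4843
  f6: (p12, p6, p0) → 75.0954
  f7: (p2, p6, p5) → 32.1552
  f8: (p2, p5, p9) → 12.5166
  f9: (p2, p7, p4) → 86.8090
  f10: (p2, p6, p4) → 92.0624
  f11: (p16, p13, p9) → 19.2735
  f12: (p16, p2, p9) → 53.8139
  f13: (p16, p2, p7) → 57.0088
  f14: (p11, p13, p4) → 48.9667
  f15: (p11, p13, p0) → 32.1768
  f16: (p3, p13, p7) → 5.0641
  f17: (p3, p16, p7) → 6.5996
  f18: (p3, p16, p13) → 8.8500
  f19: (p10, p11, p4) → 56.3127
  f20: (p10, p11, p0) → 30.6126
  f21: (p10, p12, p4) → 15.2158
  f22: (p10, p12, p0) → 17.1743
Σ area = 945.538

Euler characteristic 13−33+22 = 2 ✓

facets=22 area=945.538


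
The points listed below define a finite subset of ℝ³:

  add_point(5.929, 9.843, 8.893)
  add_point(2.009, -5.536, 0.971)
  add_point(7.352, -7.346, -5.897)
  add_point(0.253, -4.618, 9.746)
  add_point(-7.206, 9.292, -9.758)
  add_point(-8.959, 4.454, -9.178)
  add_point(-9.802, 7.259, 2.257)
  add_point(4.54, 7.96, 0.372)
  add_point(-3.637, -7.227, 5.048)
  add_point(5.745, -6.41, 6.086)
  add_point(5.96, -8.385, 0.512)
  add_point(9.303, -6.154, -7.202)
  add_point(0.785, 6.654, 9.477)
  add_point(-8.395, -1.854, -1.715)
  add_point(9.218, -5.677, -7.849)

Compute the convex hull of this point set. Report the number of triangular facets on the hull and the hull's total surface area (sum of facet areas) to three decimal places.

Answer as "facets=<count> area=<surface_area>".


Hull vertices (14/15): indices [0, 2, 3, 4, 5, 6, 7, 8, 9, 10, 11, 12, 13, 14].

Facet areas (half cross-product norm):
  f1: (p4, p0, p6) → 106.2488
  f2: (p12, p0, p6) → 30.6207
  f3: (p12, p3, p6) → 72.3874
  f4: (p12, p3, p0) → 28.2936
  f5: (p9, p0, p11) → 112.3022
  f6: (p9, p3, p0) → 53.0351
  f7: (p7, p4, p0) → 47.1674
  f8: (p14, p0, p11) → 9.1877
  f9: (p14, p7, p0) → 58.1902
  f10: (p14, p7, p4) → 129.0845
  f11: (p8, p9, p3) → 22.6829
  f12: (p8, p3, p6) → 53.0338
  f13: (p8, p13, p6) → 47.3642
  f14: (p5, p14, p4) → 53.2412
  f15: (p5, p4, p6) → 30.4410
  f16: (p5, p13, p6) → 47.0040
  f17: (p10, p9, p11) → 16.6132
  f18: (p10, p8, p9) → 27.9031
  f19: (p2, p5, p13) → 83.9200
  f20: (p2, p5, p14) → 32.3036
  f21: (p2, p14, p11) → 0.8621
  f22: (p2, p8, p13) → 75.7445
  f23: (p2, p10, p11) → 6.2016
  f24: (p2, p10, p8) → 28.8431
Σ area = 1172.676

Euler characteristic 14−36+24 = 2 ✓

facets=24 area=1172.676


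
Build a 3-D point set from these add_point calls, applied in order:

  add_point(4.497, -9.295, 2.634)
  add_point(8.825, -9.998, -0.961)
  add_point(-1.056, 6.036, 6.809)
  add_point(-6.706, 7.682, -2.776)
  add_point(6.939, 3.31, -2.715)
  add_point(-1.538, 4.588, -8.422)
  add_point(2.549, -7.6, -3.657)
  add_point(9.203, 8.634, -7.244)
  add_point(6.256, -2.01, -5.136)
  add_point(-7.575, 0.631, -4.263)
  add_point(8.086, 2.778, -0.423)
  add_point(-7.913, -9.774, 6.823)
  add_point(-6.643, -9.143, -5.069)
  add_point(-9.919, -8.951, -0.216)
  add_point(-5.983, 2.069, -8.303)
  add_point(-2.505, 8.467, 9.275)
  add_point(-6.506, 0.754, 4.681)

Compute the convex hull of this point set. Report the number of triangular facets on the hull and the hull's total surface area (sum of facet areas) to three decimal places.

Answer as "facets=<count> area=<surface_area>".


facets=26 area=1186.514

Points on the hull: [0, 1, 3, 5, 6, 7, 8, 9, 10, 11, 12, 13, 14, 15, 16] (15 of 17).

Triangle areas on the boundary:
  f1: (p3, p15, p7) → 105.5962
  f2: (p11, p12, p13) → 16.6540
  f3: (p11, p12, p1) → 94.8123
  f4: (p10, p1, p7) → 46.1490
  f5: (p10, p15, p7) → 66.3039
  f6: (p10, p15, p1) → 89.1538
  f7: (p8, p1, p7) → 30.2697
  f8: (p14, p12, p13) → 33.3230
  f9: (p0, p15, p1) → 46.6174
  f10: (p0, p11, p1) → 14.4893
  f11: (p0, p11, p15) → 121.3622
  f12: (p16, p3, p15) → 49.1798
  f13: (p16, p11, p15) → 36.7905
  f14: (p16, p3, p13) → 56.0189
  f15: (p16, p11, p13) → 38.5083
  f16: (p6, p12, p1) → 18.1448
  f17: (p6, p8, p1) → 24.6877
  f18: (p6, p8, p12) → 25.2152
  f19: (p5, p3, p7) → 44.0259
  f20: (p5, p14, p3) → 19.5507
  f21: (p5, p8, p7) → 53.8801
  f22: (p5, p8, p12) → 74.4431
  f23: (p5, p14, p12) → 25.3555
  f24: (p9, p3, p13) → 22.0610
  f25: (p9, p14, p13) → 17.5517
  f26: (p9, p14, p3) → 16.3701
Σ area = 1186.514

Euler characteristic 15−39+26 = 2 ✓


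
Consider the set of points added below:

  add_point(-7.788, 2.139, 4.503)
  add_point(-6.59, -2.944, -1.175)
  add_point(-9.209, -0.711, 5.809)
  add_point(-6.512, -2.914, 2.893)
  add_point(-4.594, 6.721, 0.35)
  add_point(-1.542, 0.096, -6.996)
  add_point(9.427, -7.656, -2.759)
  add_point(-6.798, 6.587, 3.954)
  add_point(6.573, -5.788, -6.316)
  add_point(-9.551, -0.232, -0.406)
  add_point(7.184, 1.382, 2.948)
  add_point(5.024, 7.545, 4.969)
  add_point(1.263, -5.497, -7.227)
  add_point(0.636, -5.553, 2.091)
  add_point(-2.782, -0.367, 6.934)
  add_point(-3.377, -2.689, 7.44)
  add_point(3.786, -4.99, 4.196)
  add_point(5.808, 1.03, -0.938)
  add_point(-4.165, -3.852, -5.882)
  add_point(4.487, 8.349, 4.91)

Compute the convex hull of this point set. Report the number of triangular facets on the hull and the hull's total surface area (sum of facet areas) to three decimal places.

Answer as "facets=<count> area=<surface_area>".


facets=34 area=743.601

Points on the hull: [1, 2, 3, 4, 5, 6, 7, 8, 9, 10, 11, 12, 13, 14, 15, 16, 17, 18, 19] (19 of 20).

Per-facet area ½‖(b−a)×(c−a)‖:
  f1: (p2, p1, p9) → 12.7013
  f2: (p2, p7, p9) → 23.6364
  f3: (p13, p16, p6) → 17.8752
  f4: (p13, p16, p15) → 13.9310
  f5: (p14, p15, p19) → 5.9775
  f6: (p14, p7, p19) → 45.6842
  f7: (p14, p2, p15) → 7.7425
  f8: (p14, p2, p7) → 24.5731
  f9: (p4, p5, p19) → 52.6204
  f10: (p4, p7, p19) → 21.6654
  f11: (p4, p5, p9) → 40.4481
  f12: (p4, p7, p9) → 17.5315
  f13: (p10, p16, p6) → 33.8033
  f14: (p11, p15, p19) → 6.2309
  f15: (p11, p16, p15) → 50.4601
  f16: (p11, p10, p16) → 20.2791
  f17: (p11, p10, p6) → 9.7346
  f18: (p17, p5, p19) → 42.2464
  f19: (p17, p8, p5) → 38.2426
  f20: (p17, p11, p19) → 3.3518
  f21: (p17, p8, p6) → 21.3771
  f22: (p17, p11, p6) → 23.6380
  f23: (p18, p5, p9) → 20.4579
  f24: (p18, p1, p9) → 8.7533
  f25: (p18, p13, p1) → 22.3095
  f26: (p3, p2, p1) → 7.1455
  f27: (p3, p13, p1) → 15.5249
  f28: (p3, p2, p15) → 12.2704
  f29: (p3, p13, p15) → 19.1277
  f30: (p12, p8, p5) → 14.7915
  f31: (p12, p18, p5) → 13.4178
  f32: (p12, p8, p6) → 9.3319
  f33: (p12, p13, p6) → 40.6787
  f34: (p12, p18, p13) → 26.0413
Σ area = 743.601

Euler: V−E+F = 19−51+34 = 2.
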